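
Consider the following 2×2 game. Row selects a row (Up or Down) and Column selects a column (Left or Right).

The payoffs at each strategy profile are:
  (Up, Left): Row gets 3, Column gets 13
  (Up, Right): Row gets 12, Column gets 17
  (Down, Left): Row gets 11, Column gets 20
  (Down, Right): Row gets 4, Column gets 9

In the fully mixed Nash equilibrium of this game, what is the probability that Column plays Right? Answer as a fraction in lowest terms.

Let c be the probability that Column plays Left. In a completely mixed equilibrium, Row must be indifferent between Up and Down.
Row's expected payoff from Up is 3c + 12(1−c); from Down it is 11c + 4(1−c).
Setting these equal: −9c + 12 = 7c + 4, so c = 1/2.
Therefore Column plays Right with probability 1 − 1/2 = 1/2.

1/2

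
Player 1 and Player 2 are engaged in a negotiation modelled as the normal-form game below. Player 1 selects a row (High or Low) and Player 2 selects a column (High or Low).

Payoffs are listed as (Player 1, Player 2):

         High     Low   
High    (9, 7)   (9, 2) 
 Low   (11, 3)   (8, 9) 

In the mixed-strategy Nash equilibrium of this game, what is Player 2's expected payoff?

57/11

First find p, the probability Player 1 plays High, from Player 2's indifference between High and Low: 7p + 3(1−p) = 2p + 9(1−p), giving p = 6/11.
Since Player 2 is indifferent in equilibrium, Player 2's expected payoff equals the payoff from either column against (6/11, 5/11). Using High: 7(6/11) + 3(5/11) = 57/11.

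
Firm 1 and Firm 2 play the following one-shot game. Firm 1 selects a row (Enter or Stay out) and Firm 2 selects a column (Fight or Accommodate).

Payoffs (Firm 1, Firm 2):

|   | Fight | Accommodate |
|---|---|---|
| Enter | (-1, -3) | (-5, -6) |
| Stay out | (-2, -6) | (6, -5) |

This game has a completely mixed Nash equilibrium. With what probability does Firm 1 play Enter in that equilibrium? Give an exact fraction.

Let x be the probability that Firm 1 plays Enter. In a completely mixed equilibrium, Firm 2 must be indifferent between Fight and Accommodate.
Firm 2's expected payoff from Fight is −3x − 6(1−x); from Accommodate it is −6x − 5(1−x).
Setting these equal: 3x − 6 = −x − 5, so x = 1/4.

1/4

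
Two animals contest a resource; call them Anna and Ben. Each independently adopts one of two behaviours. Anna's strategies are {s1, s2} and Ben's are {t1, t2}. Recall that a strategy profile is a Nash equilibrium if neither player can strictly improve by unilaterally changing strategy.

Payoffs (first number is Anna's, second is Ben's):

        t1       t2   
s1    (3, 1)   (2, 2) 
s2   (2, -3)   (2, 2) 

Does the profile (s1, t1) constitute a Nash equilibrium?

At (s1, t1), Anna earns 3; switching to s2 would give 2, so Anna has no profitable deviation.
Ben earns 1; switching to t2 would give 2, so Ben would deviate.
Since at least one player can profitably deviate, this is not a Nash equilibrium.

No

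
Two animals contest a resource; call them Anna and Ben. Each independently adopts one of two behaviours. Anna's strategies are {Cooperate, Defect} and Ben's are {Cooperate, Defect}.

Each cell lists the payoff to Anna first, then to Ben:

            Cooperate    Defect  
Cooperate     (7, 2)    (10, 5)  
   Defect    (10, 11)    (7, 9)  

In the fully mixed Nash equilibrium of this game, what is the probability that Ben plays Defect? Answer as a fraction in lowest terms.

Let q be the probability that Ben plays Cooperate. In a completely mixed equilibrium, Anna must be indifferent between Cooperate and Defect.
Anna's expected payoff from Cooperate is 7q + 10(1−q); from Defect it is 10q + 7(1−q).
Setting these equal: −3q + 10 = 3q + 7, so q = 1/2.
Therefore Ben plays Defect with probability 1 − 1/2 = 1/2.

1/2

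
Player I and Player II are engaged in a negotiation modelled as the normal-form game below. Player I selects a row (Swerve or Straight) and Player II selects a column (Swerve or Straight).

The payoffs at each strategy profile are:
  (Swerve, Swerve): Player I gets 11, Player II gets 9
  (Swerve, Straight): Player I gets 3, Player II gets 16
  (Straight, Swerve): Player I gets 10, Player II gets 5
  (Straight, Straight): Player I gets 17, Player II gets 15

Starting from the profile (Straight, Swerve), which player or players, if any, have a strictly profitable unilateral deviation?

Both

Player I at (Straight, Swerve) earns 10; deviating to Swerve yields 11 — a strict improvement.
Player II earns 5; deviating to Straight yields 15 — a strict improvement.
Both Player I and Player II have strictly profitable deviations.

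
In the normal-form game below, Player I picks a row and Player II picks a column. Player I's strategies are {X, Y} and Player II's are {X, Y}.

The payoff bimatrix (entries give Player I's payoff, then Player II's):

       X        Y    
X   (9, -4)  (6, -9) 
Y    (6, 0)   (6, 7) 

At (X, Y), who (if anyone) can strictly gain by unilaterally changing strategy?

Player I at (X, Y) earns 6; deviating to Y yields 6 — not better.
Player II earns -9; deviating to X yields -4 — a strict improvement.
Only Player II has a strictly profitable deviation.

Player II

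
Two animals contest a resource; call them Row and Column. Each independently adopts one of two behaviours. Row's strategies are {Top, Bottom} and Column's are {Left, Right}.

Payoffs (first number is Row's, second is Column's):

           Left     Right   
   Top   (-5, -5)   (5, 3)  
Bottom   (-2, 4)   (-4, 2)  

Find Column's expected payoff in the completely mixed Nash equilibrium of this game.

First find p, the probability Row plays Top, from Column's indifference between Left and Right: −5p + 4(1−p) = 3p + 2(1−p), giving p = 1/5.
Since Column is indifferent in equilibrium, Column's expected payoff equals the payoff from either column against (1/5, 4/5). Using Left: −5(1/5) + 4(4/5) = 11/5.

11/5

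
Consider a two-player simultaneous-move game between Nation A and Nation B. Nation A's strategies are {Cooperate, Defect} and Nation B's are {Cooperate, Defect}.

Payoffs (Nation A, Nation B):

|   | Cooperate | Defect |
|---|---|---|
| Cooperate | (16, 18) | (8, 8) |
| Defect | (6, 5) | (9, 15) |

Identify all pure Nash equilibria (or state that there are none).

(Cooperate, Cooperate) and (Defect, Defect)

(Cooperate, Cooperate): Nation A gets 16 ≥ 6 from Defect, and Nation B gets 18 ≥ 8 from Defect — Nash equilibrium.
(Cooperate, Defect): Nation A prefers Defect (9 > 8); Nation B prefers Cooperate (18 > 8) — not an equilibrium.
(Defect, Cooperate): Nation A prefers Cooperate (16 > 6); Nation B prefers Defect (15 > 5) — not an equilibrium.
(Defect, Defect): Nation A gets 9 ≥ 8 from Cooperate, and Nation B gets 15 ≥ 5 from Cooperate — Nash equilibrium.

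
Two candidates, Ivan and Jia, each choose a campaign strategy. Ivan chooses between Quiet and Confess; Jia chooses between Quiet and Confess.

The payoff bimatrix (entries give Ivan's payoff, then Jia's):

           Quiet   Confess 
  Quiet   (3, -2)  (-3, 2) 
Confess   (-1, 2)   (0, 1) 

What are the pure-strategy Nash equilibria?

(Quiet, Quiet): Jia prefers Confess (2 > -2) — not an equilibrium.
(Quiet, Confess): Ivan prefers Confess (0 > -3) — not an equilibrium.
(Confess, Quiet): Ivan prefers Quiet (3 > -1) — not an equilibrium.
(Confess, Confess): Jia prefers Quiet (2 > 1) — not an equilibrium.

none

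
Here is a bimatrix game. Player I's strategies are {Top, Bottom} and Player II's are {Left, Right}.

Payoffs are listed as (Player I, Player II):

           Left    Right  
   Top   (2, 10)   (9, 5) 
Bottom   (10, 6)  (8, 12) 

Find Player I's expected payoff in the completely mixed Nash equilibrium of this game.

74/9

First find q, the probability Player II plays Left, from Player I's indifference between Top and Bottom: 2q + 9(1−q) = 10q + 8(1−q), giving q = 1/9.
Since Player I is indifferent in equilibrium, Player I's expected payoff equals the payoff from either row against (1/9, 8/9). Using Top: 2(1/9) + 9(8/9) = 74/9.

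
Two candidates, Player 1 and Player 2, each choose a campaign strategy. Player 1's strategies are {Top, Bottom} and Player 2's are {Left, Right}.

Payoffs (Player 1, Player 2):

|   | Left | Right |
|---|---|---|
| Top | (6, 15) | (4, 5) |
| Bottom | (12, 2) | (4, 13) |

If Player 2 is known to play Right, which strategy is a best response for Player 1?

Against Right, Player 1 earns 4 from Top and 4 from Bottom.
So either strategy is a best response.

either — both Top and Bottom are best responses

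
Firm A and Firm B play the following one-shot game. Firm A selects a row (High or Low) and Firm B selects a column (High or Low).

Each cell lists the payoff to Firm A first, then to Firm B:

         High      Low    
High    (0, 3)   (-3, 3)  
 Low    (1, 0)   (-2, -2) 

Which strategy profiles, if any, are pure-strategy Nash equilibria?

(Low, High)

(High, High): Firm A prefers Low (1 > 0) — not an equilibrium.
(High, Low): Firm A prefers Low (-2 > -3) — not an equilibrium.
(Low, High): Firm A gets 1 ≥ 0 from High, and Firm B gets 0 ≥ -2 from Low — Nash equilibrium.
(Low, Low): Firm B prefers High (0 > -2) — not an equilibrium.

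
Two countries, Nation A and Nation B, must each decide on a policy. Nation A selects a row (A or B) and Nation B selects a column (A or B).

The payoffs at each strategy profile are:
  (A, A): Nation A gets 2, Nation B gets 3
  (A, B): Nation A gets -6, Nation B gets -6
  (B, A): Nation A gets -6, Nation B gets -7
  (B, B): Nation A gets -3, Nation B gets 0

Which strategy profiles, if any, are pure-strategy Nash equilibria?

(A, A): Nation A gets 2 ≥ -6 from B, and Nation B gets 3 ≥ -6 from B — Nash equilibrium.
(A, B): Nation A prefers B (-3 > -6); Nation B prefers A (3 > -6) — not an equilibrium.
(B, A): Nation A prefers A (2 > -6); Nation B prefers B (0 > -7) — not an equilibrium.
(B, B): Nation A gets -3 ≥ -6 from A, and Nation B gets 0 ≥ -7 from A — Nash equilibrium.

(A, A) and (B, B)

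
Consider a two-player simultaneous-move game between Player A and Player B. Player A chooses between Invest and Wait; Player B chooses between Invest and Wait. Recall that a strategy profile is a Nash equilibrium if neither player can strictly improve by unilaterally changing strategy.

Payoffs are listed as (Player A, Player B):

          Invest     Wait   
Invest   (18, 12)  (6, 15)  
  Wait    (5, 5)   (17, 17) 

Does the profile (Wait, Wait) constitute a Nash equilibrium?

Yes

At (Wait, Wait), Player A earns 17; switching to Invest would give 6, so Player A has no profitable deviation.
Player B earns 17; switching to Invest would give 5, so Player B has no profitable deviation.
Neither player can gain by a unilateral deviation, so this profile is a Nash equilibrium.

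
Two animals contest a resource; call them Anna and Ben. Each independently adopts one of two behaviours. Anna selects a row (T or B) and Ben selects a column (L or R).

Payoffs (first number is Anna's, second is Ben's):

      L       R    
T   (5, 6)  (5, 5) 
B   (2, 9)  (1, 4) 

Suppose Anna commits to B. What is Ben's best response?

Against B, Ben earns 9 from L and 4 from R.
So L is the best response.

L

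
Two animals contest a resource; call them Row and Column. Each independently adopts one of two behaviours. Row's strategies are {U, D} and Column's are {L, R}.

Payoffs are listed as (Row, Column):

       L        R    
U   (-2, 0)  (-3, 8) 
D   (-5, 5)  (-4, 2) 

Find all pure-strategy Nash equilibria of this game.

(U, R)

(U, L): Column prefers R (8 > 0) — not an equilibrium.
(U, R): Row gets -3 ≥ -4 from D, and Column gets 8 ≥ 0 from L — Nash equilibrium.
(D, L): Row prefers U (-2 > -5) — not an equilibrium.
(D, R): Row prefers U (-3 > -4); Column prefers L (5 > 2) — not an equilibrium.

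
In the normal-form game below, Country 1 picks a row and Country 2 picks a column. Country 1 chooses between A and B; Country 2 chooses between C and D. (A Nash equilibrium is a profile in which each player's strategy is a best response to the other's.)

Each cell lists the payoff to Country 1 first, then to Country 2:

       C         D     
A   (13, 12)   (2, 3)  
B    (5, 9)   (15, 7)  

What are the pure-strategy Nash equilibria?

(A, C): Country 1 gets 13 ≥ 5 from B, and Country 2 gets 12 ≥ 3 from D — Nash equilibrium.
(A, D): Country 1 prefers B (15 > 2); Country 2 prefers C (12 > 3) — not an equilibrium.
(B, C): Country 1 prefers A (13 > 5) — not an equilibrium.
(B, D): Country 2 prefers C (9 > 7) — not an equilibrium.

(A, C)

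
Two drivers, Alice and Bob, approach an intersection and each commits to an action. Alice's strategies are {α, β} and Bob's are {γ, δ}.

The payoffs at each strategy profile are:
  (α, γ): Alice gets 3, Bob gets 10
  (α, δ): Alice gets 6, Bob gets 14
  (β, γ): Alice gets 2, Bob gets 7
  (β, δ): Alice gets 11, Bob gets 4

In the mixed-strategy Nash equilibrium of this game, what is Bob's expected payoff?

First find p, the probability Alice plays α, from Bob's indifference between γ and δ: 10p + 7(1−p) = 14p + 4(1−p), giving p = 3/7.
Since Bob is indifferent in equilibrium, Bob's expected payoff equals the payoff from either column against (3/7, 4/7). Using γ: 10(3/7) + 7(4/7) = 58/7.

58/7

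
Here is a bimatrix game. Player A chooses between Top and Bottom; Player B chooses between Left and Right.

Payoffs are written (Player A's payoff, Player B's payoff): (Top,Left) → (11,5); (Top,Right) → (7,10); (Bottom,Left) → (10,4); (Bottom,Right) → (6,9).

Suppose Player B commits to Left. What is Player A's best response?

Against Left, Player A earns 11 from Top and 10 from Bottom.
So Top is the best response.

Top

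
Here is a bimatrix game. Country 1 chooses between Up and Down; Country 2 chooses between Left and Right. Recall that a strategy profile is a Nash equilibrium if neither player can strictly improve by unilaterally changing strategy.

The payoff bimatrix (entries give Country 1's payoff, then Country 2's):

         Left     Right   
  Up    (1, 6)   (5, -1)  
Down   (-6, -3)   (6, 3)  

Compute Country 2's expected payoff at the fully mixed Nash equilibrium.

First find p, the probability Country 1 plays Up, from Country 2's indifference between Left and Right: 6p − 3(1−p) = −p + 3(1−p), giving p = 6/13.
Since Country 2 is indifferent in equilibrium, Country 2's expected payoff equals the payoff from either column against (6/13, 7/13). Using Left: 6(6/13) − 3(7/13) = 15/13.

15/13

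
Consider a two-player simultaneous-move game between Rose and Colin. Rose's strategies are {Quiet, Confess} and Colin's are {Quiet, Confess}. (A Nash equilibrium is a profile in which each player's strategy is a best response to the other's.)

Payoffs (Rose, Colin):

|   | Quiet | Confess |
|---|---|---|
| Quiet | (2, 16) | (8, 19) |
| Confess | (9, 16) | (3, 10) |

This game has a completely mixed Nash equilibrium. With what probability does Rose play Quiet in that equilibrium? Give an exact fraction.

2/3

Let x be the probability that Rose plays Quiet. In a completely mixed equilibrium, Colin must be indifferent between Quiet and Confess.
Colin's expected payoff from Quiet is 16x + 16(1−x); from Confess it is 19x + 10(1−x).
Setting these equal: 16 = 9x + 10, so x = 2/3.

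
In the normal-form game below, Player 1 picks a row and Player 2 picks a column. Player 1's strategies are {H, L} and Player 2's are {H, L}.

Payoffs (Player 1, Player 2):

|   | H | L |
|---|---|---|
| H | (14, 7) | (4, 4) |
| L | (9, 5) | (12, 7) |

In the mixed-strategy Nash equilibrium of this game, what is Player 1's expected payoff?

First find y, the probability Player 2 plays H, from Player 1's indifference between H and L: 14y + 4(1−y) = 9y + 12(1−y), giving y = 8/13.
Since Player 1 is indifferent in equilibrium, Player 1's expected payoff equals the payoff from either row against (8/13, 5/13). Using H: 14(8/13) + 4(5/13) = 132/13.

132/13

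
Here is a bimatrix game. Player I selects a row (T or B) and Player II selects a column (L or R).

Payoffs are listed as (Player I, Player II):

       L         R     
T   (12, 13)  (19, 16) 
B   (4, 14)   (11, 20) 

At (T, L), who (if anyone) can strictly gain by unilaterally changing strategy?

Player I at (T, L) earns 12; deviating to B yields 4 — not better.
Player II earns 13; deviating to R yields 16 — a strict improvement.
Only Player II has a strictly profitable deviation.

Player II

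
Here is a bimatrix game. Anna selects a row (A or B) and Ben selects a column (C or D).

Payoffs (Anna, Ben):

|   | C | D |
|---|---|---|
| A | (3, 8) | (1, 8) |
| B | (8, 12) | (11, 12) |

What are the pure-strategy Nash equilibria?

(A, C): Anna prefers B (8 > 3) — not an equilibrium.
(A, D): Anna prefers B (11 > 1) — not an equilibrium.
(B, C): Anna gets 8 ≥ 3 from A, and Ben gets 12 ≥ 12 from D — Nash equilibrium.
(B, D): Anna gets 11 ≥ 1 from A, and Ben gets 12 ≥ 12 from C — Nash equilibrium.

(B, C) and (B, D)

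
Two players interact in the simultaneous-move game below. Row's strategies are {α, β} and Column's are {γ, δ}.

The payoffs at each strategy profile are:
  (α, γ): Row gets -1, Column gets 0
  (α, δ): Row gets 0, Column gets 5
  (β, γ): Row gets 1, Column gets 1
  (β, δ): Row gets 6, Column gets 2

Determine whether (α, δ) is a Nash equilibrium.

No

At (α, δ), Row earns 0; switching to β would give 6, so Row would deviate.
Column earns 5; switching to γ would give 0, so Column has no profitable deviation.
Since at least one player can profitably deviate, this is not a Nash equilibrium.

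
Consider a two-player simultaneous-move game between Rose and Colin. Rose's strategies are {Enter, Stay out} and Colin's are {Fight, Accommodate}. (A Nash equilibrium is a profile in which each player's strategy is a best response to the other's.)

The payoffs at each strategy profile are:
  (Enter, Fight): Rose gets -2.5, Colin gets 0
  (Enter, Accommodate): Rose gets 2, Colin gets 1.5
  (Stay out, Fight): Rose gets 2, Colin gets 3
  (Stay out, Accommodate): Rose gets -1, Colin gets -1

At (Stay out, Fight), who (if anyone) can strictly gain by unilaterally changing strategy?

Neither

Rose at (Stay out, Fight) earns 2; deviating to Enter yields -2.5 — not better.
Colin earns 3; deviating to Accommodate yields -1 — not better.
Neither player can strictly improve; the profile is a Nash equilibrium.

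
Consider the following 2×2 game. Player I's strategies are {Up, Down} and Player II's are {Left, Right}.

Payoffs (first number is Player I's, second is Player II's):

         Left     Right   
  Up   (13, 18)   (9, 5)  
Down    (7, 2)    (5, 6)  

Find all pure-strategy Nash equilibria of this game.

(Up, Left): Player I gets 13 ≥ 7 from Down, and Player II gets 18 ≥ 5 from Right — Nash equilibrium.
(Up, Right): Player II prefers Left (18 > 5) — not an equilibrium.
(Down, Left): Player I prefers Up (13 > 7); Player II prefers Right (6 > 2) — not an equilibrium.
(Down, Right): Player I prefers Up (9 > 5) — not an equilibrium.

(Up, Left)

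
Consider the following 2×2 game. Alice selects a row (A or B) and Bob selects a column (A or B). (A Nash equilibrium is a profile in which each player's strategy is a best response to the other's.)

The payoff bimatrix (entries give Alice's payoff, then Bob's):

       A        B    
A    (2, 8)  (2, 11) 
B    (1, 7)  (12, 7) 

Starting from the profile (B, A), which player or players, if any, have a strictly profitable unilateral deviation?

Alice

Alice at (B, A) earns 1; deviating to A yields 2 — a strict improvement.
Bob earns 7; deviating to B yields 7 — not better.
Only Alice has a strictly profitable deviation.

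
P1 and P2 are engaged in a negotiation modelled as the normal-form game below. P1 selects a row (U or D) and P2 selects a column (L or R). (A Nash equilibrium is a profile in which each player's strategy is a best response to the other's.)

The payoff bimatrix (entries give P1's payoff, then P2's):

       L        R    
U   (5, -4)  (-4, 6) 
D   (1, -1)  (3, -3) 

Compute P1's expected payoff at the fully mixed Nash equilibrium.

19/11

First find y, the probability P2 plays L, from P1's indifference between U and D: 5y − 4(1−y) = y + 3(1−y), giving y = 7/11.
Since P1 is indifferent in equilibrium, P1's expected payoff equals the payoff from either row against (7/11, 4/11). Using U: 5(7/11) − 4(4/11) = 19/11.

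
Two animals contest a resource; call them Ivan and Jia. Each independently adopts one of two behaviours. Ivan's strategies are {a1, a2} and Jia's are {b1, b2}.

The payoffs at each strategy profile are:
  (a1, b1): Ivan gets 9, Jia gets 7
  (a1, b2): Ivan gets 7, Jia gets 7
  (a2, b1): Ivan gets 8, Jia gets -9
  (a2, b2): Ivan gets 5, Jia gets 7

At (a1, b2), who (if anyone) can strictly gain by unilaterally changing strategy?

Ivan at (a1, b2) earns 7; deviating to a2 yields 5 — not better.
Jia earns 7; deviating to b1 yields 7 — not better.
Neither player can strictly improve; the profile is a Nash equilibrium.

Neither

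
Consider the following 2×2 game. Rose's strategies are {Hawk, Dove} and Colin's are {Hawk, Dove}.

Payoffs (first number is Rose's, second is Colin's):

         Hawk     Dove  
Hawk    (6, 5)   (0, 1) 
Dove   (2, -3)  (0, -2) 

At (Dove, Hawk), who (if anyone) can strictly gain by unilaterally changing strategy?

Both

Rose at (Dove, Hawk) earns 2; deviating to Hawk yields 6 — a strict improvement.
Colin earns -3; deviating to Dove yields -2 — a strict improvement.
Both Rose and Colin have strictly profitable deviations.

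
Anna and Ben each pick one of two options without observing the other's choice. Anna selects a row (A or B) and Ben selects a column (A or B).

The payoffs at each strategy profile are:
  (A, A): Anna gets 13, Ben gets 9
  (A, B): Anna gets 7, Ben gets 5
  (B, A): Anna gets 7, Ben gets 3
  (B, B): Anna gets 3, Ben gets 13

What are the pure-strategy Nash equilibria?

(A, A)

(A, A): Anna gets 13 ≥ 7 from B, and Ben gets 9 ≥ 5 from B — Nash equilibrium.
(A, B): Ben prefers A (9 > 5) — not an equilibrium.
(B, A): Anna prefers A (13 > 7); Ben prefers B (13 > 3) — not an equilibrium.
(B, B): Anna prefers A (7 > 3) — not an equilibrium.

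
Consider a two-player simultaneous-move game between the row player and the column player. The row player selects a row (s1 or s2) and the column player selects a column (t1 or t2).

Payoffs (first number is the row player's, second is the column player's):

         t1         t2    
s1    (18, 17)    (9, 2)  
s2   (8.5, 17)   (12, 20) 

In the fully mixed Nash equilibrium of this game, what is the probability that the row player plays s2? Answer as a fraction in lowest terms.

Let r be the probability that the row player plays s1. In a completely mixed equilibrium, the column player must be indifferent between t1 and t2.
The column player's expected payoff from t1 is 17r + 17(1−r); from t2 it is 2r + 20(1−r).
Setting these equal: 17 = −18r + 20, so r = 1/6.
Therefore the row player plays s2 with probability 1 − 1/6 = 5/6.

5/6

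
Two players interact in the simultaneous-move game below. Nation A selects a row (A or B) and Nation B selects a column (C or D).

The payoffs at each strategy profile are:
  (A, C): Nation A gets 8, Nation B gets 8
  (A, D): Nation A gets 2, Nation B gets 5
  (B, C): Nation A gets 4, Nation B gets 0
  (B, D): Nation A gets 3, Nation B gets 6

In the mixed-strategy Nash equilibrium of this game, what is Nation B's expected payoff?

16/3

First find p, the probability Nation A plays A, from Nation B's indifference between C and D: 8p = 5p + 6(1−p), giving p = 2/3.
Since Nation B is indifferent in equilibrium, Nation B's expected payoff equals the payoff from either column against (2/3, 1/3). Using C: 8(2/3) = 16/3.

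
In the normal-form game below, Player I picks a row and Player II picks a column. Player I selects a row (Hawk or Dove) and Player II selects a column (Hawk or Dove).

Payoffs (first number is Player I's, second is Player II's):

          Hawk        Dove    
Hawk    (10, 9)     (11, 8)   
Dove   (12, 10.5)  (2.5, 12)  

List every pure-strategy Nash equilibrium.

(Hawk, Hawk): Player I prefers Dove (12 > 10) — not an equilibrium.
(Hawk, Dove): Player II prefers Hawk (9 > 8) — not an equilibrium.
(Dove, Hawk): Player II prefers Dove (12 > 10.5) — not an equilibrium.
(Dove, Dove): Player I prefers Hawk (11 > 2.5) — not an equilibrium.

none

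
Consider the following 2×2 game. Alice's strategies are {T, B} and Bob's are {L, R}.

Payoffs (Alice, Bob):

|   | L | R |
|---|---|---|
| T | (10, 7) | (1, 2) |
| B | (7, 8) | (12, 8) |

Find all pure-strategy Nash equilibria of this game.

(T, L): Alice gets 10 ≥ 7 from B, and Bob gets 7 ≥ 2 from R — Nash equilibrium.
(T, R): Alice prefers B (12 > 1); Bob prefers L (7 > 2) — not an equilibrium.
(B, L): Alice prefers T (10 > 7) — not an equilibrium.
(B, R): Alice gets 12 ≥ 1 from T, and Bob gets 8 ≥ 8 from L — Nash equilibrium.

(T, L) and (B, R)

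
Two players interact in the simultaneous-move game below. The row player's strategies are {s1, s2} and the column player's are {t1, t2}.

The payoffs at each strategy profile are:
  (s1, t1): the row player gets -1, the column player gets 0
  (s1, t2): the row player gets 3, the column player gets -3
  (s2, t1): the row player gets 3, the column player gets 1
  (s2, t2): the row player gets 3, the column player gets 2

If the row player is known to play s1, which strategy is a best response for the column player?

t1

Against s1, the column player earns 0 from t1 and -3 from t2.
So t1 is the best response.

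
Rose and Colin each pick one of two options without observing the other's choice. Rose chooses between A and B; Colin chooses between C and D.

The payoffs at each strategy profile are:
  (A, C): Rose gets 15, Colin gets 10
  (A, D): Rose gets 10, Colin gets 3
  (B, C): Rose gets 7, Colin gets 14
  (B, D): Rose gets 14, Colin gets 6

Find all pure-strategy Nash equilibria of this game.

(A, C)

(A, C): Rose gets 15 ≥ 7 from B, and Colin gets 10 ≥ 3 from D — Nash equilibrium.
(A, D): Rose prefers B (14 > 10); Colin prefers C (10 > 3) — not an equilibrium.
(B, C): Rose prefers A (15 > 7) — not an equilibrium.
(B, D): Colin prefers C (14 > 6) — not an equilibrium.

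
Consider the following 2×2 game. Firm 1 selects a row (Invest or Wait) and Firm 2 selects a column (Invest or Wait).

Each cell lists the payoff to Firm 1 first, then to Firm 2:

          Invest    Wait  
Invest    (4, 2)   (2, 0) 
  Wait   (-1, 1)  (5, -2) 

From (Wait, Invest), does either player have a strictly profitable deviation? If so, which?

Firm 1 at (Wait, Invest) earns -1; deviating to Invest yields 4 — a strict improvement.
Firm 2 earns 1; deviating to Wait yields -2 — not better.
Only Firm 1 has a strictly profitable deviation.

Firm 1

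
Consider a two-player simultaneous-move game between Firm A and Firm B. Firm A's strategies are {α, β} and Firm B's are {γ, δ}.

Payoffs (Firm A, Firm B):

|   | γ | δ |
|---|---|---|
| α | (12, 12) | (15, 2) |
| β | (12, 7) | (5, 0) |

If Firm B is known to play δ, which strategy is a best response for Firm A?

α

Against δ, Firm A earns 15 from α and 5 from β.
So α is the best response.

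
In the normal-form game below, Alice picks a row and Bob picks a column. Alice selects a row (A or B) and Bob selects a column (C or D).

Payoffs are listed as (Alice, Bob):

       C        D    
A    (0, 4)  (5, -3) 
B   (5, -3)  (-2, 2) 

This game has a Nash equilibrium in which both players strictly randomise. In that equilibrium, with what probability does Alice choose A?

5/12

Let r be the probability that Alice plays A. In a completely mixed equilibrium, Bob must be indifferent between C and D.
Bob's expected payoff from C is 4r − 3(1−r); from D it is −3r + 2(1−r).
Setting these equal: 7r − 3 = −5r + 2, so r = 5/12.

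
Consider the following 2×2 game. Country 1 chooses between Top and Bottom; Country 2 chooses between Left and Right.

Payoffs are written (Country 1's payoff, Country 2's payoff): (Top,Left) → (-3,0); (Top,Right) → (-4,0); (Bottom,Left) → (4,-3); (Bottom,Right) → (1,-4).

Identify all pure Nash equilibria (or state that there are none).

(Bottom, Left)

(Top, Left): Country 1 prefers Bottom (4 > -3) — not an equilibrium.
(Top, Right): Country 1 prefers Bottom (1 > -4) — not an equilibrium.
(Bottom, Left): Country 1 gets 4 ≥ -3 from Top, and Country 2 gets -3 ≥ -4 from Right — Nash equilibrium.
(Bottom, Right): Country 2 prefers Left (-3 > -4) — not an equilibrium.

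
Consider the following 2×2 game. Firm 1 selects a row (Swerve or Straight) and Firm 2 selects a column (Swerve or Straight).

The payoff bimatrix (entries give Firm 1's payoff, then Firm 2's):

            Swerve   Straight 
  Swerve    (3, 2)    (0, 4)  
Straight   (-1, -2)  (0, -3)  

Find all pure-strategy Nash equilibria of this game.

(Swerve, Straight)

(Swerve, Swerve): Firm 2 prefers Straight (4 > 2) — not an equilibrium.
(Swerve, Straight): Firm 1 gets 0 ≥ 0 from Straight, and Firm 2 gets 4 ≥ 2 from Swerve — Nash equilibrium.
(Straight, Swerve): Firm 1 prefers Swerve (3 > -1) — not an equilibrium.
(Straight, Straight): Firm 2 prefers Swerve (-2 > -3) — not an equilibrium.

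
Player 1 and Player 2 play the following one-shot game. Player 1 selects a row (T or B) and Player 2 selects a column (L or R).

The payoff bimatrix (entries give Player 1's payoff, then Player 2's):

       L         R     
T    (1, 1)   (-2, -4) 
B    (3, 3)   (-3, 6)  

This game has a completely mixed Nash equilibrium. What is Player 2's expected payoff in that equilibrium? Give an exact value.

9/4

First find x, the probability Player 1 plays T, from Player 2's indifference between L and R: x + 3(1−x) = −4x + 6(1−x), giving x = 3/8.
Since Player 2 is indifferent in equilibrium, Player 2's expected payoff equals the payoff from either column against (3/8, 5/8). Using L: (3/8) + 3(5/8) = 9/4.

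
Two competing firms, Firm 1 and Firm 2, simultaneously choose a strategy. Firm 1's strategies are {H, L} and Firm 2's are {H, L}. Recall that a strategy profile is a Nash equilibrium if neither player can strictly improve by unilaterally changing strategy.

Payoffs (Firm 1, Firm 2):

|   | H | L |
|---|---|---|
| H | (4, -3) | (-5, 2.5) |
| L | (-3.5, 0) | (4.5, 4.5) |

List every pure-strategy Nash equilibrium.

(H, H): Firm 2 prefers L (2.5 > -3) — not an equilibrium.
(H, L): Firm 1 prefers L (4.5 > -5) — not an equilibrium.
(L, H): Firm 1 prefers H (4 > -3.5); Firm 2 prefers L (4.5 > 0) — not an equilibrium.
(L, L): Firm 1 gets 4.5 ≥ -5 from H, and Firm 2 gets 4.5 ≥ 0 from H — Nash equilibrium.

(L, L)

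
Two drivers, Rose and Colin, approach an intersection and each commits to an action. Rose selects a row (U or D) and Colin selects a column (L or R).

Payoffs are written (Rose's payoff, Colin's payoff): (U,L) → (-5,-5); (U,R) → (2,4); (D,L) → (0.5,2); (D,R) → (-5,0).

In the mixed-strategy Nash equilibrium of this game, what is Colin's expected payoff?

First find p, the probability Rose plays U, from Colin's indifference between L and R: −5p + 2(1−p) = 4p, giving p = 2/11.
Since Colin is indifferent in equilibrium, Colin's expected payoff equals the payoff from either column against (2/11, 9/11). Using L: −5(2/11) + 2(9/11) = 8/11.

8/11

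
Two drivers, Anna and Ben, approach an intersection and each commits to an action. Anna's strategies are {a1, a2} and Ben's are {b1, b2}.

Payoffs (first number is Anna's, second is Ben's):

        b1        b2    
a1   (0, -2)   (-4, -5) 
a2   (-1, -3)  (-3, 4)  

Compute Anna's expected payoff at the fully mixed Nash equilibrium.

-2

First find y, the probability Ben plays b1, from Anna's indifference between a1 and a2: −4(1−y) = −y − 3(1−y), giving y = 1/2.
Since Anna is indifferent in equilibrium, Anna's expected payoff equals the payoff from either row against (1/2, 1/2). Using a1: −4(1/2) = -2.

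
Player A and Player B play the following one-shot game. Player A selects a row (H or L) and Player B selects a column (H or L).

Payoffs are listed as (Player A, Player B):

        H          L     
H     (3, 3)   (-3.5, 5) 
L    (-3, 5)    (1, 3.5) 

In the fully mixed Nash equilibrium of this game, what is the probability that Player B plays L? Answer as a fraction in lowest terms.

4/7

Let q be the probability that Player B plays H. In a completely mixed equilibrium, Player A must be indifferent between H and L.
Player A's expected payoff from H is 3q − 3.5(1−q); from L it is −3q + (1−q).
Setting these equal: 6.5q − 3.5 = −4q + 1, so q = 3/7.
Therefore Player B plays L with probability 1 − 3/7 = 4/7.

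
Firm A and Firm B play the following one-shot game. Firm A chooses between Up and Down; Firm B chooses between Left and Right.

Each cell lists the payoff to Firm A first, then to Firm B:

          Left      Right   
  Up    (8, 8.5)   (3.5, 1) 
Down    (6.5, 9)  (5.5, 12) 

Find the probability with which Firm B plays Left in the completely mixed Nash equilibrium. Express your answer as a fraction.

4/7

Let c be the probability that Firm B plays Left. In a completely mixed equilibrium, Firm A must be indifferent between Up and Down.
Firm A's expected payoff from Up is 8c + 3.5(1−c); from Down it is 6.5c + 5.5(1−c).
Setting these equal: 4.5c + 3.5 = c + 5.5, so c = 4/7.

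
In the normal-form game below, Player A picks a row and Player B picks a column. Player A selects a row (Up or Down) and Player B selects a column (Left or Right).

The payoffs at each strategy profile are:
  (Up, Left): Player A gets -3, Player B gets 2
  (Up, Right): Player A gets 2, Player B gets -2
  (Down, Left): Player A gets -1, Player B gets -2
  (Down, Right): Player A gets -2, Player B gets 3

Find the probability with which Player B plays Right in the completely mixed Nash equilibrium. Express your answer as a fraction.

1/3

Let c be the probability that Player B plays Left. In a completely mixed equilibrium, Player A must be indifferent between Up and Down.
Player A's expected payoff from Up is −3c + 2(1−c); from Down it is −c − 2(1−c).
Setting these equal: −5c + 2 = c − 2, so c = 2/3.
Therefore Player B plays Right with probability 1 − 2/3 = 1/3.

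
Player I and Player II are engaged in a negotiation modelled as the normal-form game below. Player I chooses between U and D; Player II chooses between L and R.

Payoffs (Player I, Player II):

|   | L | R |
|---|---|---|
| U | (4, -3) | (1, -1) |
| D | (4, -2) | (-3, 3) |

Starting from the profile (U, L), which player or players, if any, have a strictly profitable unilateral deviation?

Player II

Player I at (U, L) earns 4; deviating to D yields 4 — not better.
Player II earns -3; deviating to R yields -1 — a strict improvement.
Only Player II has a strictly profitable deviation.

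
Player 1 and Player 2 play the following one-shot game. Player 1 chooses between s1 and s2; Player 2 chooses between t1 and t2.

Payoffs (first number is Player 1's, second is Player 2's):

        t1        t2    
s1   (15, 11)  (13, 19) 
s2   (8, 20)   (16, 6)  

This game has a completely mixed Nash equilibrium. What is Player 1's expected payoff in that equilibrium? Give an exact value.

68/5

First find q, the probability Player 2 plays t1, from Player 1's indifference between s1 and s2: 15q + 13(1−q) = 8q + 16(1−q), giving q = 3/10.
Since Player 1 is indifferent in equilibrium, Player 1's expected payoff equals the payoff from either row against (3/10, 7/10). Using s1: 15(3/10) + 13(7/10) = 68/5.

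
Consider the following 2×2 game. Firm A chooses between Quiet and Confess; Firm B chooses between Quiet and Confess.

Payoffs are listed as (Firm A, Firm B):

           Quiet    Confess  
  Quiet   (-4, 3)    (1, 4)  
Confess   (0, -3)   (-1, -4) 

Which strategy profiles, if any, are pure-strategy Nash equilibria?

(Quiet, Quiet): Firm A prefers Confess (0 > -4); Firm B prefers Confess (4 > 3) — not an equilibrium.
(Quiet, Confess): Firm A gets 1 ≥ -1 from Confess, and Firm B gets 4 ≥ 3 from Quiet — Nash equilibrium.
(Confess, Quiet): Firm A gets 0 ≥ -4 from Quiet, and Firm B gets -3 ≥ -4 from Confess — Nash equilibrium.
(Confess, Confess): Firm A prefers Quiet (1 > -1); Firm B prefers Quiet (-3 > -4) — not an equilibrium.

(Quiet, Confess) and (Confess, Quiet)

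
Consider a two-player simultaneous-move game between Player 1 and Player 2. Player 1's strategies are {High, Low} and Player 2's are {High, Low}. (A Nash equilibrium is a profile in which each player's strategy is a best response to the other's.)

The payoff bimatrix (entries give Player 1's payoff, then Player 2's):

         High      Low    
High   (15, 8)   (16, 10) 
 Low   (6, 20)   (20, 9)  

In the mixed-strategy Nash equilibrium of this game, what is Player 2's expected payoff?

128/13

First find x, the probability Player 1 plays High, from Player 2's indifference between High and Low: 8x + 20(1−x) = 10x + 9(1−x), giving x = 11/13.
Since Player 2 is indifferent in equilibrium, Player 2's expected payoff equals the payoff from either column against (11/13, 2/13). Using High: 8(11/13) + 20(2/13) = 128/13.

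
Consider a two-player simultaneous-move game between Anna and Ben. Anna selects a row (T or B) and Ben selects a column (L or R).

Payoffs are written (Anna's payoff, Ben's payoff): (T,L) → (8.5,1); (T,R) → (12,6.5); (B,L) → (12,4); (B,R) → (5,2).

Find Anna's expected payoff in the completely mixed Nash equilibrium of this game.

First find y, the probability Ben plays L, from Anna's indifference between T and B: 8.5y + 12(1−y) = 12y + 5(1−y), giving y = 2/3.
Since Anna is indifferent in equilibrium, Anna's expected payoff equals the payoff from either row against (2/3, 1/3). Using T: 8.5(2/3) + 12(1/3) = 29/3.

29/3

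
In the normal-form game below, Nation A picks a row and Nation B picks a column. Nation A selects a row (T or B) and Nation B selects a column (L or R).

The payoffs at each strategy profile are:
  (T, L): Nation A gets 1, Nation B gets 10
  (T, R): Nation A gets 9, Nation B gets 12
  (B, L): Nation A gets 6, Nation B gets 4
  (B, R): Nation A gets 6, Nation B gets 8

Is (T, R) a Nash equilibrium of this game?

Yes

At (T, R), Nation A earns 9; switching to B would give 6, so Nation A has no profitable deviation.
Nation B earns 12; switching to L would give 10, so Nation B has no profitable deviation.
Neither player can gain by a unilateral deviation, so this profile is a Nash equilibrium.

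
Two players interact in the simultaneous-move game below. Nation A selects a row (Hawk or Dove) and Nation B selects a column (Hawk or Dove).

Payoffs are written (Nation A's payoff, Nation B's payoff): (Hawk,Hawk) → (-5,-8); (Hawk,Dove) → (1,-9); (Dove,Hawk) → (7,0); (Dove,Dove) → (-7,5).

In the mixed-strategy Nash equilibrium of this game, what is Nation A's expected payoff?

First find q, the probability Nation B plays Hawk, from Nation A's indifference between Hawk and Dove: −5q + (1−q) = 7q − 7(1−q), giving q = 2/5.
Since Nation A is indifferent in equilibrium, Nation A's expected payoff equals the payoff from either row against (2/5, 3/5). Using Hawk: −5(2/5) + (3/5) = -7/5.

-7/5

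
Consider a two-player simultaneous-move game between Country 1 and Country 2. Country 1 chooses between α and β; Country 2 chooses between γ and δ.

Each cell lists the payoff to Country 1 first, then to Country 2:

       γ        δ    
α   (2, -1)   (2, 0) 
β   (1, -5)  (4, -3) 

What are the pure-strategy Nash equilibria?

(β, δ)

(α, γ): Country 2 prefers δ (0 > -1) — not an equilibrium.
(α, δ): Country 1 prefers β (4 > 2) — not an equilibrium.
(β, γ): Country 1 prefers α (2 > 1); Country 2 prefers δ (-3 > -5) — not an equilibrium.
(β, δ): Country 1 gets 4 ≥ 2 from α, and Country 2 gets -3 ≥ -5 from γ — Nash equilibrium.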